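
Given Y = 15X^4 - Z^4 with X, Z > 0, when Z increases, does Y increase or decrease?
Y decreases

Taking the partial derivative:
∂Y/∂Z = -4Z^3

∂Y/∂Z = -4Z^3 < 0 (assuming positive values)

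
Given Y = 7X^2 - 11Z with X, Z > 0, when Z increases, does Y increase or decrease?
Y decreases

Taking the partial derivative:
∂Y/∂Z = -11

∂Y/∂Z = -11 < 0 (assuming positive values)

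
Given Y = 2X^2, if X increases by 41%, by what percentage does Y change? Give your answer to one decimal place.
98.8%

For Y = 2X^2:
If X → X(1 + 0.41)
Then Y → Y · (1 + 0.41)^2
     = Y · 1.9881

Percentage change = ((1 + 0.41)^2 − 1) × 100% ≈ 98.8%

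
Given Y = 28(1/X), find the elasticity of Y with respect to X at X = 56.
Elasticity = -1

Elasticity = (dY/dX) · (X/Y)

dY/dX = -28/X²
At X = 56: dY/dX = -1/112, Y = 1/2

Elasticity = (-1/112) · (56 / (1/2)) = -1

Interpretation: for a small percentage change in X, the percentage change in Y is approximately -1.00 times as large.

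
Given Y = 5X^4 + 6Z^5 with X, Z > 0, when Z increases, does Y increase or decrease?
Y increases

Taking the partial derivative:
∂Y/∂Z = 30Z^4

∂Y/∂Z = 30Z^4 > 0 (assuming positive values)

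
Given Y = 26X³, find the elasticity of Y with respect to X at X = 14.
Elasticity = 3

Elasticity = (dY/dX) · (X/Y)

dY/dX = 78·X²
At X = 14: dY/dX = 15288, Y = 71344

Elasticity = 15288 · (14 / 71344) = 3

Interpretation: for a small percentage change in X, the percentage change in Y is approximately 3.00 times as large.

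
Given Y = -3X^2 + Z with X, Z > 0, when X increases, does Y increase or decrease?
Y decreases

Taking the partial derivative:
∂Y/∂X = -6X

∂Y/∂X = -6X < 0 (assuming positive values)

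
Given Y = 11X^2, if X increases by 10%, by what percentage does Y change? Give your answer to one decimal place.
21.0%

For Y = 11X^2:
If X → X(1 + 0.1)
Then Y → Y · (1 + 0.1)^2
     = Y · 1.2100

Percentage change = ((1 + 0.1)^2 − 1) × 100% = 21.0%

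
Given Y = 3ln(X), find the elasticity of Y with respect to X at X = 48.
Elasticity = 1/ln(48) ≈ 0.2583

Elasticity = (dY/dX) · (X/Y)

dY/dX = 3/X
At X = 48: dY/dX = 1/16, Y = 3·ln(48)

Elasticity = (1/16) · (48 / (3·ln(48))) = 1/ln(48) ≈ 0.2583

Interpretation: for a small percentage change in X, the percentage change in Y is approximately 0.26 times as large.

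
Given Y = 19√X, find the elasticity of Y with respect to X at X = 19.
Elasticity = 1/2

Elasticity = (dY/dX) · (X/Y)

dY/dX = 19/(2·√X)
At X = 19: dY/dX = √19/2, Y = 19·√19

Elasticity = (√19/2) · (19 / (19·√19)) = 1/2

Interpretation: for a small percentage change in X, the percentage change in Y is approximately 0.50 times as large.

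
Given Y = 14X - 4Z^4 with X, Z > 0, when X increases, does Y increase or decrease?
Y increases

Taking the partial derivative:
∂Y/∂X = 14

∂Y/∂X = 14 > 0 (assuming positive values)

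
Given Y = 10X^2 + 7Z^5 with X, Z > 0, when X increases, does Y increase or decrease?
Y increases

Taking the partial derivative:
∂Y/∂X = 20X

∂Y/∂X = 20X > 0 (assuming positive values)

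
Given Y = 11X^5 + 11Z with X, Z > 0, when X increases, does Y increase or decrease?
Y increases

Taking the partial derivative:
∂Y/∂X = 55X^4

∂Y/∂X = 55X^4 > 0 (assuming positive values)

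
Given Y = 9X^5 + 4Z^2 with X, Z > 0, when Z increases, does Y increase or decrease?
Y increases

Taking the partial derivative:
∂Y/∂Z = 8Z

∂Y/∂Z = 8Z > 0 (assuming positive values)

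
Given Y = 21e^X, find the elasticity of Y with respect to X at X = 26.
Elasticity = 26

Elasticity = (dY/dX) · (X/Y)

dY/dX = 21·e^X
At X = 26: dY/dX = 21·e^26, Y = 21·e^26

Elasticity = (21·e^26) · (26 / (21·e^26)) = 26

Interpretation: for a small percentage change in X, the percentage change in Y is approximately 26.00 times as large.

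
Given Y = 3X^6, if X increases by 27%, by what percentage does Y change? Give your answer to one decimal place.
319.6%

For Y = 3X^6:
If X → X(1 + 0.27)
Then Y → Y · (1 + 0.27)^6
     ≈ Y · 4.1959

Percentage change = ((1 + 0.27)^6 − 1) × 100% ≈ 319.6%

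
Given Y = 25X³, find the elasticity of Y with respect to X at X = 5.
Elasticity = 3

Elasticity = (dY/dX) · (X/Y)

dY/dX = 75·X²
At X = 5: dY/dX = 1875, Y = 3125

Elasticity = 1875 · (5 / 3125) = 3

Interpretation: for a small percentage change in X, the percentage change in Y is approximately 3.00 times as large.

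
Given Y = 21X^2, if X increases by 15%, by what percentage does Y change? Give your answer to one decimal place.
32.3%

For Y = 21X^2:
If X → X(1 + 0.15)
Then Y → Y · (1 + 0.15)^2
     = Y · 1.3225

Percentage change = ((1 + 0.15)^2 − 1) × 100% ≈ 32.3%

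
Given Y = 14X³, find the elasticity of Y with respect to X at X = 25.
Elasticity = 3

Elasticity = (dY/dX) · (X/Y)

dY/dX = 42·X²
At X = 25: dY/dX = 26250, Y = 218750

Elasticity = 26250 · (25 / 218750) = 3

Interpretation: for a small percentage change in X, the percentage change in Y is approximately 3.00 times as large.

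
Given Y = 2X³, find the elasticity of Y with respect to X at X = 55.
Elasticity = 3

Elasticity = (dY/dX) · (X/Y)

dY/dX = 6·X²
At X = 55: dY/dX = 18150, Y = 332750

Elasticity = 18150 · (55 / 332750) = 3

Interpretation: for a small percentage change in X, the percentage change in Y is approximately 3.00 times as large.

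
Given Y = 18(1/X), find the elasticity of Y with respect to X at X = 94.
Elasticity = -1

Elasticity = (dY/dX) · (X/Y)

dY/dX = -18/X²
At X = 94: dY/dX = -9/4418, Y = 9/47

Elasticity = (-9/4418) · (94 / (9/47)) = -1

Interpretation: for a small percentage change in X, the percentage change in Y is approximately -1.00 times as large.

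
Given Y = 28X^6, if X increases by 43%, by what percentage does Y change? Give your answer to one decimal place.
755.1%

For Y = 28X^6:
If X → X(1 + 0.43)
Then Y → Y · (1 + 0.43)^6
     ≈ Y · 8.5510

Percentage change = ((1 + 0.43)^6 − 1) × 100% ≈ 755.1%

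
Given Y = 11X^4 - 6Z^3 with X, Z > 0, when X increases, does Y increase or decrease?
Y increases

Taking the partial derivative:
∂Y/∂X = 44X^3

∂Y/∂X = 44X^3 > 0 (assuming positive values)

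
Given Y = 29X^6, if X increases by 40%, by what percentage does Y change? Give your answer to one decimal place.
653.0%

For Y = 29X^6:
If X → X(1 + 0.4)
Then Y → Y · (1 + 0.4)^6
     ≈ Y · 7.5295

Percentage change = ((1 + 0.4)^6 − 1) × 100% ≈ 653.0%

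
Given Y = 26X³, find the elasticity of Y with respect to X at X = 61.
Elasticity = 3

Elasticity = (dY/dX) · (X/Y)

dY/dX = 78·X²
At X = 61: dY/dX = 290238, Y = 5901506

Elasticity = 290238 · (61 / 5901506) = 3

Interpretation: for a small percentage change in X, the percentage change in Y is approximately 3.00 times as large.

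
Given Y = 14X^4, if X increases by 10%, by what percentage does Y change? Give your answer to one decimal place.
46.4%

For Y = 14X^4:
If X → X(1 + 0.1)
Then Y → Y · (1 + 0.1)^4
     = Y · 1.4641

Percentage change = ((1 + 0.1)^4 − 1) × 100% ≈ 46.4%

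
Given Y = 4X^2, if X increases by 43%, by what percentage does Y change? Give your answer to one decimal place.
104.5%

For Y = 4X^2:
If X → X(1 + 0.43)
Then Y → Y · (1 + 0.43)^2
     = Y · 2.0449

Percentage change = ((1 + 0.43)^2 − 1) × 100% ≈ 104.5%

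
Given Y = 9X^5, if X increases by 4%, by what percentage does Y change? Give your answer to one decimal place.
21.7%

For Y = 9X^5:
If X → X(1 + 0.04)
Then Y → Y · (1 + 0.04)^5
     ≈ Y · 1.2167

Percentage change = ((1 + 0.04)^5 − 1) × 100% ≈ 21.7%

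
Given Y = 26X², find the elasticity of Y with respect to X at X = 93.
Elasticity = 2

Elasticity = (dY/dX) · (X/Y)

dY/dX = 52·X
At X = 93: dY/dX = 4836, Y = 224874

Elasticity = 4836 · (93 / 224874) = 2

Interpretation: for a small percentage change in X, the percentage change in Y is approximately 2.00 times as large.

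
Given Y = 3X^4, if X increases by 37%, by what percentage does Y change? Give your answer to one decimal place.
252.3%

For Y = 3X^4:
If X → X(1 + 0.37)
Then Y → Y · (1 + 0.37)^4
     ≈ Y · 3.5228

Percentage change = ((1 + 0.37)^4 − 1) × 100% ≈ 252.3%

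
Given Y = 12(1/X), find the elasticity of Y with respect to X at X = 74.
Elasticity = -1

Elasticity = (dY/dX) · (X/Y)

dY/dX = -12/X²
At X = 74: dY/dX = -3/1369, Y = 6/37

Elasticity = (-3/1369) · (74 / (6/37)) = -1

Interpretation: for a small percentage change in X, the percentage change in Y is approximately -1.00 times as large.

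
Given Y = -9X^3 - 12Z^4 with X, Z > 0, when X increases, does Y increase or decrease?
Y decreases

Taking the partial derivative:
∂Y/∂X = -27X^2

∂Y/∂X = -27X^2 < 0 (assuming positive values)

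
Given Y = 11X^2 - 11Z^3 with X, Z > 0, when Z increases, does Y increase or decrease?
Y decreases

Taking the partial derivative:
∂Y/∂Z = -33Z^2

∂Y/∂Z = -33Z^2 < 0 (assuming positive values)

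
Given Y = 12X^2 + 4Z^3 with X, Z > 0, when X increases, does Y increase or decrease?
Y increases

Taking the partial derivative:
∂Y/∂X = 24X

∂Y/∂X = 24X > 0 (assuming positive values)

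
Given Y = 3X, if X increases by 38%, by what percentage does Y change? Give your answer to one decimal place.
38.0%

For Y = 3X:
If X → X(1 + 0.38)
Then Y → Y · (1 + 0.38)^1
     = Y · 1.3800

Percentage change = ((1 + 0.38)^1 − 1) × 100% = 38.0%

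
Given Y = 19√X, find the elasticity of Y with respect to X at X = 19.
Elasticity = 1/2

Elasticity = (dY/dX) · (X/Y)

dY/dX = 19/(2·√X)
At X = 19: dY/dX = √19/2, Y = 19·√19

Elasticity = (√19/2) · (19 / (19·√19)) = 1/2

Interpretation: for a small percentage change in X, the percentage change in Y is approximately 0.50 times as large.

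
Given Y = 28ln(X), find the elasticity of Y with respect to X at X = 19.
Elasticity = 1/ln(19) ≈ 0.3396

Elasticity = (dY/dX) · (X/Y)

dY/dX = 28/X
At X = 19: dY/dX = 28/19, Y = 28·ln(19)

Elasticity = (28/19) · (19 / (28·ln(19))) = 1/ln(19) ≈ 0.3396

Interpretation: for a small percentage change in X, the percentage change in Y is approximately 0.34 times as large.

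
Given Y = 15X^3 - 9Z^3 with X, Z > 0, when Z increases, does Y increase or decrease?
Y decreases

Taking the partial derivative:
∂Y/∂Z = -27Z^2

∂Y/∂Z = -27Z^2 < 0 (assuming positive values)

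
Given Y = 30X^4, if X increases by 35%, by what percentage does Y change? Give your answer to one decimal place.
232.2%

For Y = 30X^4:
If X → X(1 + 0.35)
Then Y → Y · (1 + 0.35)^4
     ≈ Y · 3.3215

Percentage change = ((1 + 0.35)^4 − 1) × 100% ≈ 232.2%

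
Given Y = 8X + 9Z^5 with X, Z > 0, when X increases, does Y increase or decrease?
Y increases

Taking the partial derivative:
∂Y/∂X = 8

∂Y/∂X = 8 > 0 (assuming positive values)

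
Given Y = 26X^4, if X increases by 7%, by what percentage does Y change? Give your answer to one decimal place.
31.1%

For Y = 26X^4:
If X → X(1 + 0.07)
Then Y → Y · (1 + 0.07)^4
     ≈ Y · 1.3108

Percentage change = ((1 + 0.07)^4 − 1) × 100% ≈ 31.1%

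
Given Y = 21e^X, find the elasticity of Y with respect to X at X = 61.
Elasticity = 61

Elasticity = (dY/dX) · (X/Y)

dY/dX = 21·e^X
At X = 61: dY/dX = 21·e^61, Y = 21·e^61

Elasticity = (21·e^61) · (61 / (21·e^61)) = 61

Interpretation: for a small percentage change in X, the percentage change in Y is approximately 61.00 times as large.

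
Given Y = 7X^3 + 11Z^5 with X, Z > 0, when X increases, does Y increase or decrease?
Y increases

Taking the partial derivative:
∂Y/∂X = 21X^2

∂Y/∂X = 21X^2 > 0 (assuming positive values)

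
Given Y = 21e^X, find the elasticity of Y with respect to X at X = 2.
Elasticity = 2

Elasticity = (dY/dX) · (X/Y)

dY/dX = 21·e^X
At X = 2: dY/dX = 21·e^2, Y = 21·e^2

Elasticity = (21·e^2) · (2 / (21·e^2)) = 2

Interpretation: for a small percentage change in X, the percentage change in Y is approximately 2.00 times as large.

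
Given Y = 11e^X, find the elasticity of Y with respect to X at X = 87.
Elasticity = 87

Elasticity = (dY/dX) · (X/Y)

dY/dX = 11·e^X
At X = 87: dY/dX = 11·e^87, Y = 11·e^87

Elasticity = (11·e^87) · (87 / (11·e^87)) = 87

Interpretation: for a small percentage change in X, the percentage change in Y is approximately 87.00 times as large.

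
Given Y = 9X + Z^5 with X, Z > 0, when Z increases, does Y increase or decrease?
Y increases

Taking the partial derivative:
∂Y/∂Z = 5Z^4

∂Y/∂Z = 5Z^4 > 0 (assuming positive values)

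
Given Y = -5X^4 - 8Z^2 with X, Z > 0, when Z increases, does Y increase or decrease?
Y decreases

Taking the partial derivative:
∂Y/∂Z = -16Z

∂Y/∂Z = -16Z < 0 (assuming positive values)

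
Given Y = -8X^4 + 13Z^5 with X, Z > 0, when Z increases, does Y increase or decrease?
Y increases

Taking the partial derivative:
∂Y/∂Z = 65Z^4

∂Y/∂Z = 65Z^4 > 0 (assuming positive values)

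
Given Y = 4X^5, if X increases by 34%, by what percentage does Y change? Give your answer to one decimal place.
332.0%

For Y = 4X^5:
If X → X(1 + 0.34)
Then Y → Y · (1 + 0.34)^5
     ≈ Y · 4.3204

Percentage change = ((1 + 0.34)^5 − 1) × 100% ≈ 332.0%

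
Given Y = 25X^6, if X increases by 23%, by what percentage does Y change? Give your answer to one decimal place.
246.3%

For Y = 25X^6:
If X → X(1 + 0.23)
Then Y → Y · (1 + 0.23)^6
     ≈ Y · 3.4628

Percentage change = ((1 + 0.23)^6 − 1) × 100% ≈ 246.3%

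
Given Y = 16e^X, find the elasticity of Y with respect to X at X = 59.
Elasticity = 59

Elasticity = (dY/dX) · (X/Y)

dY/dX = 16·e^X
At X = 59: dY/dX = 16·e^59, Y = 16·e^59

Elasticity = (16·e^59) · (59 / (16·e^59)) = 59

Interpretation: for a small percentage change in X, the percentage change in Y is approximately 59.00 times as large.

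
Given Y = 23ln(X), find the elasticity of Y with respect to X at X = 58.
Elasticity = 1/ln(58) ≈ 0.2463

Elasticity = (dY/dX) · (X/Y)

dY/dX = 23/X
At X = 58: dY/dX = 23/58, Y = 23·ln(58)

Elasticity = (23/58) · (58 / (23·ln(58))) = 1/ln(58) ≈ 0.2463

Interpretation: for a small percentage change in X, the percentage change in Y is approximately 0.25 times as large.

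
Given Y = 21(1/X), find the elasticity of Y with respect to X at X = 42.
Elasticity = -1

Elasticity = (dY/dX) · (X/Y)

dY/dX = -21/X²
At X = 42: dY/dX = -1/84, Y = 1/2

Elasticity = (-1/84) · (42 / (1/2)) = -1

Interpretation: for a small percentage change in X, the percentage change in Y is approximately -1.00 times as large.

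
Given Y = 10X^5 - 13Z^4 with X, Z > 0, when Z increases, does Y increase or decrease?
Y decreases

Taking the partial derivative:
∂Y/∂Z = -52Z^3

∂Y/∂Z = -52Z^3 < 0 (assuming positive values)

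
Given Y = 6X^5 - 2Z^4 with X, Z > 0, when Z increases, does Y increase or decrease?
Y decreases

Taking the partial derivative:
∂Y/∂Z = -8Z^3

∂Y/∂Z = -8Z^3 < 0 (assuming positive values)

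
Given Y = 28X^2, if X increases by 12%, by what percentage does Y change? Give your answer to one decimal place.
25.4%

For Y = 28X^2:
If X → X(1 + 0.12)
Then Y → Y · (1 + 0.12)^2
     = Y · 1.2544

Percentage change = ((1 + 0.12)^2 − 1) × 100% ≈ 25.4%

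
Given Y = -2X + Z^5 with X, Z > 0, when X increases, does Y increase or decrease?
Y decreases

Taking the partial derivative:
∂Y/∂X = -2

∂Y/∂X = -2 < 0 (assuming positive values)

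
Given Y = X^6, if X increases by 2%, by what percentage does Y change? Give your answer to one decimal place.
12.6%

For Y = X^6:
If X → X(1 + 0.02)
Then Y → Y · (1 + 0.02)^6
     ≈ Y · 1.1262

Percentage change = ((1 + 0.02)^6 − 1) × 100% ≈ 12.6%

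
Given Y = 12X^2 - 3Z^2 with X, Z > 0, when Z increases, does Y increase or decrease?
Y decreases

Taking the partial derivative:
∂Y/∂Z = -6Z

∂Y/∂Z = -6Z < 0 (assuming positive values)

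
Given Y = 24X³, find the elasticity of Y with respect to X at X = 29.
Elasticity = 3

Elasticity = (dY/dX) · (X/Y)

dY/dX = 72·X²
At X = 29: dY/dX = 60552, Y = 585336

Elasticity = 60552 · (29 / 585336) = 3

Interpretation: for a small percentage change in X, the percentage change in Y is approximately 3.00 times as large.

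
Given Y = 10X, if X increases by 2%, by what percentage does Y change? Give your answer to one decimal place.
2.0%

For Y = 10X:
If X → X(1 + 0.02)
Then Y → Y · (1 + 0.02)^1
     = Y · 1.0200

Percentage change = ((1 + 0.02)^1 − 1) × 100% = 2.0%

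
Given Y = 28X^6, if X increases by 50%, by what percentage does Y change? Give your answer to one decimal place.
1039.1%

For Y = 28X^6:
If X → X(1 + 0.5)
Then Y → Y · (1 + 0.5)^6
     ≈ Y · 11.3906

Percentage change = ((1 + 0.5)^6 − 1) × 100% ≈ 1039.1%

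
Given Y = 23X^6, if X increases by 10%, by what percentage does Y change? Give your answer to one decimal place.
77.2%

For Y = 23X^6:
If X → X(1 + 0.1)
Then Y → Y · (1 + 0.1)^6
     ≈ Y · 1.7716

Percentage change = ((1 + 0.1)^6 − 1) × 100% ≈ 77.2%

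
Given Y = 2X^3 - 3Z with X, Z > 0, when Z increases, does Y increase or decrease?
Y decreases

Taking the partial derivative:
∂Y/∂Z = -3

∂Y/∂Z = -3 < 0 (assuming positive values)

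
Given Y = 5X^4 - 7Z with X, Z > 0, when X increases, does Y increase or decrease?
Y increases

Taking the partial derivative:
∂Y/∂X = 20X^3

∂Y/∂X = 20X^3 > 0 (assuming positive values)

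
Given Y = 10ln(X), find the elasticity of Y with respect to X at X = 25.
Elasticity = 1/ln(25) ≈ 0.3107

Elasticity = (dY/dX) · (X/Y)

dY/dX = 10/X
At X = 25: dY/dX = 2/5, Y = 10·ln(25)

Elasticity = (2/5) · (25 / (10·ln(25))) = 1/ln(25) ≈ 0.3107

Interpretation: for a small percentage change in X, the percentage change in Y is approximately 0.31 times as large.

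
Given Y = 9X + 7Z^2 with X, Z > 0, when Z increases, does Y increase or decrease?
Y increases

Taking the partial derivative:
∂Y/∂Z = 14Z

∂Y/∂Z = 14Z > 0 (assuming positive values)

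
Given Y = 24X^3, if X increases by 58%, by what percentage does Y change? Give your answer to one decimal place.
294.4%

For Y = 24X^3:
If X → X(1 + 0.58)
Then Y → Y · (1 + 0.58)^3
     ≈ Y · 3.9443

Percentage change = ((1 + 0.58)^3 − 1) × 100% ≈ 294.4%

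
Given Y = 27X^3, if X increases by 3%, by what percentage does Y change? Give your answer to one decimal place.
9.3%

For Y = 27X^3:
If X → X(1 + 0.03)
Then Y → Y · (1 + 0.03)^3
     ≈ Y · 1.0927

Percentage change = ((1 + 0.03)^3 − 1) × 100% ≈ 9.3%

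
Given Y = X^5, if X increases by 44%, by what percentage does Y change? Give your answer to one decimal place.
519.2%

For Y = X^5:
If X → X(1 + 0.44)
Then Y → Y · (1 + 0.44)^5
     ≈ Y · 6.1917

Percentage change = ((1 + 0.44)^5 − 1) × 100% ≈ 519.2%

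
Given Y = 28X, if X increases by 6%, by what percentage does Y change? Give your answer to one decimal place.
6.0%

For Y = 28X:
If X → X(1 + 0.06)
Then Y → Y · (1 + 0.06)^1
     = Y · 1.0600

Percentage change = ((1 + 0.06)^1 − 1) × 100% = 6.0%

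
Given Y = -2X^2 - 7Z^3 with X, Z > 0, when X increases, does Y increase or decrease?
Y decreases

Taking the partial derivative:
∂Y/∂X = -4X

∂Y/∂X = -4X < 0 (assuming positive values)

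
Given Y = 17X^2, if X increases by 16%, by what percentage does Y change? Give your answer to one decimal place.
34.6%

For Y = 17X^2:
If X → X(1 + 0.16)
Then Y → Y · (1 + 0.16)^2
     = Y · 1.3456

Percentage change = ((1 + 0.16)^2 − 1) × 100% ≈ 34.6%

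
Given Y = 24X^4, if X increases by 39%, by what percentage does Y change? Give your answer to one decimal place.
273.3%

For Y = 24X^4:
If X → X(1 + 0.39)
Then Y → Y · (1 + 0.39)^4
     ≈ Y · 3.7330

Percentage change = ((1 + 0.39)^4 − 1) × 100% ≈ 273.3%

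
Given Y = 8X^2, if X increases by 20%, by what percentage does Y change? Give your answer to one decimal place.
44.0%

For Y = 8X^2:
If X → X(1 + 0.2)
Then Y → Y · (1 + 0.2)^2
     = Y · 1.4400

Percentage change = ((1 + 0.2)^2 − 1) × 100% = 44.0%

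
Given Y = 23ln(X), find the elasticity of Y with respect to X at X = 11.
Elasticity = 1/ln(11) ≈ 0.4170

Elasticity = (dY/dX) · (X/Y)

dY/dX = 23/X
At X = 11: dY/dX = 23/11, Y = 23·ln(11)

Elasticity = (23/11) · (11 / (23·ln(11))) = 1/ln(11) ≈ 0.4170

Interpretation: for a small percentage change in X, the percentage change in Y is approximately 0.42 times as large.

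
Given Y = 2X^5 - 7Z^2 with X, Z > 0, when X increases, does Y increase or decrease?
Y increases

Taking the partial derivative:
∂Y/∂X = 10X^4

∂Y/∂X = 10X^4 > 0 (assuming positive values)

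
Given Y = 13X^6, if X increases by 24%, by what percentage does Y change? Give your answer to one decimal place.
263.5%

For Y = 13X^6:
If X → X(1 + 0.24)
Then Y → Y · (1 + 0.24)^6
     ≈ Y · 3.6352

Percentage change = ((1 + 0.24)^6 − 1) × 100% ≈ 263.5%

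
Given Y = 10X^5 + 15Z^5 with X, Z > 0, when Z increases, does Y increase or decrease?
Y increases

Taking the partial derivative:
∂Y/∂Z = 75Z^4

∂Y/∂Z = 75Z^4 > 0 (assuming positive values)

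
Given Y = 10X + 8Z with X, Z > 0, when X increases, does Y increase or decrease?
Y increases

Taking the partial derivative:
∂Y/∂X = 10

∂Y/∂X = 10 > 0 (assuming positive values)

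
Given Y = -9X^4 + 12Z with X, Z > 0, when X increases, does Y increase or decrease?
Y decreases

Taking the partial derivative:
∂Y/∂X = -36X^3

∂Y/∂X = -36X^3 < 0 (assuming positive values)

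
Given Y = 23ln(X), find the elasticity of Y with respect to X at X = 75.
Elasticity = 1/ln(75) ≈ 0.2316

Elasticity = (dY/dX) · (X/Y)

dY/dX = 23/X
At X = 75: dY/dX = 23/75, Y = 23·ln(75)

Elasticity = (23/75) · (75 / (23·ln(75))) = 1/ln(75) ≈ 0.2316

Interpretation: for a small percentage change in X, the percentage change in Y is approximately 0.23 times as large.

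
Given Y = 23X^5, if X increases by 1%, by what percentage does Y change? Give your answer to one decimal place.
5.1%

For Y = 23X^5:
If X → X(1 + 0.01)
Then Y → Y · (1 + 0.01)^5
     ≈ Y · 1.0510

Percentage change = ((1 + 0.01)^5 − 1) × 100% ≈ 5.1%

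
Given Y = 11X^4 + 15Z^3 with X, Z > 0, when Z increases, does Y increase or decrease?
Y increases

Taking the partial derivative:
∂Y/∂Z = 45Z^2

∂Y/∂Z = 45Z^2 > 0 (assuming positive values)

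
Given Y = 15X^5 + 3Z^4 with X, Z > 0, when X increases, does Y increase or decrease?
Y increases

Taking the partial derivative:
∂Y/∂X = 75X^4

∂Y/∂X = 75X^4 > 0 (assuming positive values)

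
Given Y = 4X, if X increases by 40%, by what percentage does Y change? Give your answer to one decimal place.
40.0%

For Y = 4X:
If X → X(1 + 0.4)
Then Y → Y · (1 + 0.4)^1
     = Y · 1.4000

Percentage change = ((1 + 0.4)^1 − 1) × 100% = 40.0%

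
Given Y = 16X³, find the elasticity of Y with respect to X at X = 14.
Elasticity = 3

Elasticity = (dY/dX) · (X/Y)

dY/dX = 48·X²
At X = 14: dY/dX = 9408, Y = 43904

Elasticity = 9408 · (14 / 43904) = 3

Interpretation: for a small percentage change in X, the percentage change in Y is approximately 3.00 times as large.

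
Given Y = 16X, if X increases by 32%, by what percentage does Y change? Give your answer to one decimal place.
32.0%

For Y = 16X:
If X → X(1 + 0.32)
Then Y → Y · (1 + 0.32)^1
     = Y · 1.3200

Percentage change = ((1 + 0.32)^1 − 1) × 100% = 32.0%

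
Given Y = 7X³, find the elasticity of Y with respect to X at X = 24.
Elasticity = 3

Elasticity = (dY/dX) · (X/Y)

dY/dX = 21·X²
At X = 24: dY/dX = 12096, Y = 96768

Elasticity = 12096 · (24 / 96768) = 3

Interpretation: for a small percentage change in X, the percentage change in Y is approximately 3.00 times as large.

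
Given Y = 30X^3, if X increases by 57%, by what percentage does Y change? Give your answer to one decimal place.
287.0%

For Y = 30X^3:
If X → X(1 + 0.57)
Then Y → Y · (1 + 0.57)^3
     ≈ Y · 3.8699

Percentage change = ((1 + 0.57)^3 − 1) × 100% ≈ 287.0%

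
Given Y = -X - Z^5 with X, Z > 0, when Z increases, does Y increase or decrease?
Y decreases

Taking the partial derivative:
∂Y/∂Z = -5Z^4

∂Y/∂Z = -5Z^4 < 0 (assuming positive values)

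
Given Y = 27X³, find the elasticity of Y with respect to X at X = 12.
Elasticity = 3

Elasticity = (dY/dX) · (X/Y)

dY/dX = 81·X²
At X = 12: dY/dX = 11664, Y = 46656

Elasticity = 11664 · (12 / 46656) = 3

Interpretation: for a small percentage change in X, the percentage change in Y is approximately 3.00 times as large.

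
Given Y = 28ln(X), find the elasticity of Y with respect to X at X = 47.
Elasticity = 1/ln(47) ≈ 0.2597

Elasticity = (dY/dX) · (X/Y)

dY/dX = 28/X
At X = 47: dY/dX = 28/47, Y = 28·ln(47)

Elasticity = (28/47) · (47 / (28·ln(47))) = 1/ln(47) ≈ 0.2597

Interpretation: for a small percentage change in X, the percentage change in Y is approximately 0.26 times as large.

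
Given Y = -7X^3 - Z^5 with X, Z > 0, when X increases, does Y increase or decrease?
Y decreases

Taking the partial derivative:
∂Y/∂X = -21X^2

∂Y/∂X = -21X^2 < 0 (assuming positive values)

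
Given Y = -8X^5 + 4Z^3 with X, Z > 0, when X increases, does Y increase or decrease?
Y decreases

Taking the partial derivative:
∂Y/∂X = -40X^4

∂Y/∂X = -40X^4 < 0 (assuming positive values)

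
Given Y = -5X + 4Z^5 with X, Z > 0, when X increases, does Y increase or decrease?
Y decreases

Taking the partial derivative:
∂Y/∂X = -5

∂Y/∂X = -5 < 0 (assuming positive values)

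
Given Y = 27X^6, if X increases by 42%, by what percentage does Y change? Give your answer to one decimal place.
719.8%

For Y = 27X^6:
If X → X(1 + 0.42)
Then Y → Y · (1 + 0.42)^6
     ≈ Y · 8.1984

Percentage change = ((1 + 0.42)^6 − 1) × 100% ≈ 719.8%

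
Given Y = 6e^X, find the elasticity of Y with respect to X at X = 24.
Elasticity = 24

Elasticity = (dY/dX) · (X/Y)

dY/dX = 6·e^X
At X = 24: dY/dX = 6·e^24, Y = 6·e^24

Elasticity = (6·e^24) · (24 / (6·e^24)) = 24

Interpretation: for a small percentage change in X, the percentage change in Y is approximately 24.00 times as large.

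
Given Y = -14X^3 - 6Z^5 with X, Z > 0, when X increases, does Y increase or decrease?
Y decreases

Taking the partial derivative:
∂Y/∂X = -42X^2

∂Y/∂X = -42X^2 < 0 (assuming positive values)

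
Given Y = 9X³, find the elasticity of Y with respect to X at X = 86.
Elasticity = 3

Elasticity = (dY/dX) · (X/Y)

dY/dX = 27·X²
At X = 86: dY/dX = 199692, Y = 5724504

Elasticity = 199692 · (86 / 5724504) = 3

Interpretation: for a small percentage change in X, the percentage change in Y is approximately 3.00 times as large.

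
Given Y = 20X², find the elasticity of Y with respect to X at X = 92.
Elasticity = 2

Elasticity = (dY/dX) · (X/Y)

dY/dX = 40·X
At X = 92: dY/dX = 3680, Y = 169280

Elasticity = 3680 · (92 / 169280) = 2

Interpretation: for a small percentage change in X, the percentage change in Y is approximately 2.00 times as large.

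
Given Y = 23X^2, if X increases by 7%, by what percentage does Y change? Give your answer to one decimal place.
14.5%

For Y = 23X^2:
If X → X(1 + 0.07)
Then Y → Y · (1 + 0.07)^2
     = Y · 1.1449

Percentage change = ((1 + 0.07)^2 − 1) × 100% ≈ 14.5%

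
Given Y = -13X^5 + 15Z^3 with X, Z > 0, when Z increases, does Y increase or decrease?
Y increases

Taking the partial derivative:
∂Y/∂Z = 45Z^2

∂Y/∂Z = 45Z^2 > 0 (assuming positive values)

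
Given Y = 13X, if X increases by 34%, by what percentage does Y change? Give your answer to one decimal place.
34.0%

For Y = 13X:
If X → X(1 + 0.34)
Then Y → Y · (1 + 0.34)^1
     = Y · 1.3400

Percentage change = ((1 + 0.34)^1 − 1) × 100% = 34.0%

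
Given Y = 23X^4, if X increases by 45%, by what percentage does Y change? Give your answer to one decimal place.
342.1%

For Y = 23X^4:
If X → X(1 + 0.45)
Then Y → Y · (1 + 0.45)^4
     ≈ Y · 4.4205

Percentage change = ((1 + 0.45)^4 − 1) × 100% ≈ 342.1%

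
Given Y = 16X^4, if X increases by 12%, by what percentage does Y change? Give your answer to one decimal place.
57.4%

For Y = 16X^4:
If X → X(1 + 0.12)
Then Y → Y · (1 + 0.12)^4
     ≈ Y · 1.5735

Percentage change = ((1 + 0.12)^4 − 1) × 100% ≈ 57.4%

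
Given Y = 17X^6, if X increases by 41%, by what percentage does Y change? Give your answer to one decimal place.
685.8%

For Y = 17X^6:
If X → X(1 + 0.41)
Then Y → Y · (1 + 0.41)^6
     ≈ Y · 7.8580

Percentage change = ((1 + 0.41)^6 − 1) × 100% ≈ 685.8%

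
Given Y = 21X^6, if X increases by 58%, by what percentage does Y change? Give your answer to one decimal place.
1455.8%

For Y = 21X^6:
If X → X(1 + 0.58)
Then Y → Y · (1 + 0.58)^6
     ≈ Y · 15.5576

Percentage change = ((1 + 0.58)^6 − 1) × 100% ≈ 1455.8%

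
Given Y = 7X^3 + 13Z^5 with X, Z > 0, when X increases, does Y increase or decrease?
Y increases

Taking the partial derivative:
∂Y/∂X = 21X^2

∂Y/∂X = 21X^2 > 0 (assuming positive values)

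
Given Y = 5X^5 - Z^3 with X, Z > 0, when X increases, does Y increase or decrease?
Y increases

Taking the partial derivative:
∂Y/∂X = 25X^4

∂Y/∂X = 25X^4 > 0 (assuming positive values)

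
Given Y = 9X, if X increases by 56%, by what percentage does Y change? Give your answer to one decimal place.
56.0%

For Y = 9X:
If X → X(1 + 0.56)
Then Y → Y · (1 + 0.56)^1
     = Y · 1.5600

Percentage change = ((1 + 0.56)^1 − 1) × 100% = 56.0%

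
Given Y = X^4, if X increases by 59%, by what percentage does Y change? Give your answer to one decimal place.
539.1%

For Y = X^4:
If X → X(1 + 0.59)
Then Y → Y · (1 + 0.59)^4
     ≈ Y · 6.3913

Percentage change = ((1 + 0.59)^4 − 1) × 100% ≈ 539.1%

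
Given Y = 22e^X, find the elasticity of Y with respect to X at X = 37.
Elasticity = 37

Elasticity = (dY/dX) · (X/Y)

dY/dX = 22·e^X
At X = 37: dY/dX = 22·e^37, Y = 22·e^37

Elasticity = (22·e^37) · (37 / (22·e^37)) = 37

Interpretation: for a small percentage change in X, the percentage change in Y is approximately 37.00 times as large.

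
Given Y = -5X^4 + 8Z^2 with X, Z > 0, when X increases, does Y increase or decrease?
Y decreases

Taking the partial derivative:
∂Y/∂X = -20X^3

∂Y/∂X = -20X^3 < 0 (assuming positive values)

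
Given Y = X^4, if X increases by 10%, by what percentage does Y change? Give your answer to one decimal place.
46.4%

For Y = X^4:
If X → X(1 + 0.1)
Then Y → Y · (1 + 0.1)^4
     = Y · 1.4641

Percentage change = ((1 + 0.1)^4 − 1) × 100% ≈ 46.4%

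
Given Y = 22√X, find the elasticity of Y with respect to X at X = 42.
Elasticity = 1/2

Elasticity = (dY/dX) · (X/Y)

dY/dX = 11/√X
At X = 42: dY/dX = 11·√42/42, Y = 22·√42

Elasticity = (11·√42/42) · (42 / (22·√42)) = 1/2

Interpretation: for a small percentage change in X, the percentage change in Y is approximately 0.50 times as large.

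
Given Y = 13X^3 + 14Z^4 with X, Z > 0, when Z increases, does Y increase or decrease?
Y increases

Taking the partial derivative:
∂Y/∂Z = 56Z^3

∂Y/∂Z = 56Z^3 > 0 (assuming positive values)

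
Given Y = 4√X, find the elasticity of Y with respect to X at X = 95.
Elasticity = 1/2

Elasticity = (dY/dX) · (X/Y)

dY/dX = 2/√X
At X = 95: dY/dX = 2·√95/95, Y = 4·√95

Elasticity = (2·√95/95) · (95 / (4·√95)) = 1/2

Interpretation: for a small percentage change in X, the percentage change in Y is approximately 0.50 times as large.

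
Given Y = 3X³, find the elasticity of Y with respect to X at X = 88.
Elasticity = 3

Elasticity = (dY/dX) · (X/Y)

dY/dX = 9·X²
At X = 88: dY/dX = 69696, Y = 2044416

Elasticity = 69696 · (88 / 2044416) = 3

Interpretation: for a small percentage change in X, the percentage change in Y is approximately 3.00 times as large.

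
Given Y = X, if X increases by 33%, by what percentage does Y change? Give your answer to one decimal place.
33.0%

For Y = X:
If X → X(1 + 0.33)
Then Y → Y · (1 + 0.33)^1
     = Y · 1.3300

Percentage change = ((1 + 0.33)^1 − 1) × 100% = 33.0%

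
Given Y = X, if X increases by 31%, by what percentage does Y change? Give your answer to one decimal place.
31.0%

For Y = X:
If X → X(1 + 0.31)
Then Y → Y · (1 + 0.31)^1
     = Y · 1.3100

Percentage change = ((1 + 0.31)^1 − 1) × 100% = 31.0%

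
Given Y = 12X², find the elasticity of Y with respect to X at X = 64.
Elasticity = 2

Elasticity = (dY/dX) · (X/Y)

dY/dX = 24·X
At X = 64: dY/dX = 1536, Y = 49152

Elasticity = 1536 · (64 / 49152) = 2

Interpretation: for a small percentage change in X, the percentage change in Y is approximately 2.00 times as large.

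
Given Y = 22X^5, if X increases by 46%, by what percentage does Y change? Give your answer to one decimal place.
563.4%

For Y = 22X^5:
If X → X(1 + 0.46)
Then Y → Y · (1 + 0.46)^5
     ≈ Y · 6.6338

Percentage change = ((1 + 0.46)^5 − 1) × 100% ≈ 563.4%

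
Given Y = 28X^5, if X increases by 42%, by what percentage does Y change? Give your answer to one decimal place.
477.4%

For Y = 28X^5:
If X → X(1 + 0.42)
Then Y → Y · (1 + 0.42)^5
     ≈ Y · 5.7735

Percentage change = ((1 + 0.42)^5 − 1) × 100% ≈ 477.4%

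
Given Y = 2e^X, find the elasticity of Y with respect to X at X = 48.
Elasticity = 48

Elasticity = (dY/dX) · (X/Y)

dY/dX = 2·e^X
At X = 48: dY/dX = 2·e^48, Y = 2·e^48

Elasticity = (2·e^48) · (48 / (2·e^48)) = 48

Interpretation: for a small percentage change in X, the percentage change in Y is approximately 48.00 times as large.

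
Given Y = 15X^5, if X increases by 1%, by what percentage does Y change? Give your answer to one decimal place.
5.1%

For Y = 15X^5:
If X → X(1 + 0.01)
Then Y → Y · (1 + 0.01)^5
     ≈ Y · 1.0510

Percentage change = ((1 + 0.01)^5 − 1) × 100% ≈ 5.1%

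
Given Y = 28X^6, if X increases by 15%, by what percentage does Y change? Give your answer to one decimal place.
131.3%

For Y = 28X^6:
If X → X(1 + 0.15)
Then Y → Y · (1 + 0.15)^6
     ≈ Y · 2.3131

Percentage change = ((1 + 0.15)^6 − 1) × 100% ≈ 131.3%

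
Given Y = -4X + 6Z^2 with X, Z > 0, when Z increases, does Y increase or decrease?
Y increases

Taking the partial derivative:
∂Y/∂Z = 12Z

∂Y/∂Z = 12Z > 0 (assuming positive values)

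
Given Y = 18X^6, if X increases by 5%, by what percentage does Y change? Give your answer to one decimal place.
34.0%

For Y = 18X^6:
If X → X(1 + 0.05)
Then Y → Y · (1 + 0.05)^6
     ≈ Y · 1.3401

Percentage change = ((1 + 0.05)^6 − 1) × 100% ≈ 34.0%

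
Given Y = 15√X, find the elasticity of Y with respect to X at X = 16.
Elasticity = 1/2

Elasticity = (dY/dX) · (X/Y)

dY/dX = 15/(2·√X)
At X = 16: dY/dX = 15/8, Y = 60

Elasticity = (15/8) · (16 / 60) = 1/2

Interpretation: for a small percentage change in X, the percentage change in Y is approximately 0.50 times as large.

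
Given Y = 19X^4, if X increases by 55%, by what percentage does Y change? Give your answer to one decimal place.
477.2%

For Y = 19X^4:
If X → X(1 + 0.55)
Then Y → Y · (1 + 0.55)^4
     ≈ Y · 5.7720

Percentage change = ((1 + 0.55)^4 − 1) × 100% ≈ 477.2%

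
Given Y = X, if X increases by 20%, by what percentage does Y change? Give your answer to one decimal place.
20.0%

For Y = X:
If X → X(1 + 0.2)
Then Y → Y · (1 + 0.2)^1
     = Y · 1.2000

Percentage change = ((1 + 0.2)^1 − 1) × 100% = 20.0%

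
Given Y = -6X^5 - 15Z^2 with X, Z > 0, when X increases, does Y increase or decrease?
Y decreases

Taking the partial derivative:
∂Y/∂X = -30X^4

∂Y/∂X = -30X^4 < 0 (assuming positive values)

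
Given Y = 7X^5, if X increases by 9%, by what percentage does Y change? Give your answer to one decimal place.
53.9%

For Y = 7X^5:
If X → X(1 + 0.09)
Then Y → Y · (1 + 0.09)^5
     ≈ Y · 1.5386

Percentage change = ((1 + 0.09)^5 − 1) × 100% ≈ 53.9%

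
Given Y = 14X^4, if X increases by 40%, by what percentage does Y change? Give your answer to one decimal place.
284.2%

For Y = 14X^4:
If X → X(1 + 0.4)
Then Y → Y · (1 + 0.4)^4
     = Y · 3.8416

Percentage change = ((1 + 0.4)^4 − 1) × 100% ≈ 284.2%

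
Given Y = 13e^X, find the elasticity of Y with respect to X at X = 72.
Elasticity = 72

Elasticity = (dY/dX) · (X/Y)

dY/dX = 13·e^X
At X = 72: dY/dX = 13·e^72, Y = 13·e^72

Elasticity = (13·e^72) · (72 / (13·e^72)) = 72

Interpretation: for a small percentage change in X, the percentage change in Y is approximately 72.00 times as large.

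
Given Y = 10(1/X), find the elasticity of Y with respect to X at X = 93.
Elasticity = -1

Elasticity = (dY/dX) · (X/Y)

dY/dX = -10/X²
At X = 93: dY/dX = -10/8649, Y = 10/93

Elasticity = (-10/8649) · (93 / (10/93)) = -1

Interpretation: for a small percentage change in X, the percentage change in Y is approximately -1.00 times as large.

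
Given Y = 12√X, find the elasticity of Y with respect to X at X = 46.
Elasticity = 1/2

Elasticity = (dY/dX) · (X/Y)

dY/dX = 6/√X
At X = 46: dY/dX = 3·√46/23, Y = 12·√46

Elasticity = (3·√46/23) · (46 / (12·√46)) = 1/2

Interpretation: for a small percentage change in X, the percentage change in Y is approximately 0.50 times as large.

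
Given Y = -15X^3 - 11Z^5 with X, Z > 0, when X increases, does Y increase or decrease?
Y decreases

Taking the partial derivative:
∂Y/∂X = -45X^2

∂Y/∂X = -45X^2 < 0 (assuming positive values)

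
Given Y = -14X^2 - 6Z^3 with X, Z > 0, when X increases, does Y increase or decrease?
Y decreases

Taking the partial derivative:
∂Y/∂X = -28X

∂Y/∂X = -28X < 0 (assuming positive values)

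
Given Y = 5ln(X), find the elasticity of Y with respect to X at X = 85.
Elasticity = 1/ln(85) ≈ 0.2251

Elasticity = (dY/dX) · (X/Y)

dY/dX = 5/X
At X = 85: dY/dX = 1/17, Y = 5·ln(85)

Elasticity = (1/17) · (85 / (5·ln(85))) = 1/ln(85) ≈ 0.2251

Interpretation: for a small percentage change in X, the percentage change in Y is approximately 0.23 times as large.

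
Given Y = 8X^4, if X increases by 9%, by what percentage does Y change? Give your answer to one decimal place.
41.2%

For Y = 8X^4:
If X → X(1 + 0.09)
Then Y → Y · (1 + 0.09)^4
     ≈ Y · 1.4116

Percentage change = ((1 + 0.09)^4 − 1) × 100% ≈ 41.2%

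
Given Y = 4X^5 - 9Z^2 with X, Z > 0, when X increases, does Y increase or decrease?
Y increases

Taking the partial derivative:
∂Y/∂X = 20X^4

∂Y/∂X = 20X^4 > 0 (assuming positive values)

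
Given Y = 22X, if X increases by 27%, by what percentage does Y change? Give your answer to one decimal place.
27.0%

For Y = 22X:
If X → X(1 + 0.27)
Then Y → Y · (1 + 0.27)^1
     = Y · 1.2700

Percentage change = ((1 + 0.27)^1 − 1) × 100% = 27.0%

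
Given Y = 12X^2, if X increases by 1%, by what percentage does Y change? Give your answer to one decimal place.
2.0%

For Y = 12X^2:
If X → X(1 + 0.01)
Then Y → Y · (1 + 0.01)^2
     = Y · 1.0201

Percentage change = ((1 + 0.01)^2 − 1) × 100% ≈ 2.0%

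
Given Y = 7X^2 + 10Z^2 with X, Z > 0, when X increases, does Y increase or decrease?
Y increases

Taking the partial derivative:
∂Y/∂X = 14X

∂Y/∂X = 14X > 0 (assuming positive values)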